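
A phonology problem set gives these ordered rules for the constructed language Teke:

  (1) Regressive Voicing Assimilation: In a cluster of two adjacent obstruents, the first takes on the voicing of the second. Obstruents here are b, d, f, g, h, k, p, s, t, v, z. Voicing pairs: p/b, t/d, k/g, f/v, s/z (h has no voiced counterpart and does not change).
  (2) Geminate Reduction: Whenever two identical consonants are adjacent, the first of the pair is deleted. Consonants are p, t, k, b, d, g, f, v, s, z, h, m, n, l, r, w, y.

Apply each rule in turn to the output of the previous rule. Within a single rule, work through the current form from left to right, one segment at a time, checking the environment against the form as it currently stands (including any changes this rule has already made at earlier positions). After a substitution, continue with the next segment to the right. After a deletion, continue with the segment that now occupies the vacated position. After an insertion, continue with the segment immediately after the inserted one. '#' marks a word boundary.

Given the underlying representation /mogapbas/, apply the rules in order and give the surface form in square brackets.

[mogabas]

(1) Regressive Voicing Assimilation: [mogapbas] → [mogabbas]
(2) Geminate Reduction: [mogabbas] → [mogabas]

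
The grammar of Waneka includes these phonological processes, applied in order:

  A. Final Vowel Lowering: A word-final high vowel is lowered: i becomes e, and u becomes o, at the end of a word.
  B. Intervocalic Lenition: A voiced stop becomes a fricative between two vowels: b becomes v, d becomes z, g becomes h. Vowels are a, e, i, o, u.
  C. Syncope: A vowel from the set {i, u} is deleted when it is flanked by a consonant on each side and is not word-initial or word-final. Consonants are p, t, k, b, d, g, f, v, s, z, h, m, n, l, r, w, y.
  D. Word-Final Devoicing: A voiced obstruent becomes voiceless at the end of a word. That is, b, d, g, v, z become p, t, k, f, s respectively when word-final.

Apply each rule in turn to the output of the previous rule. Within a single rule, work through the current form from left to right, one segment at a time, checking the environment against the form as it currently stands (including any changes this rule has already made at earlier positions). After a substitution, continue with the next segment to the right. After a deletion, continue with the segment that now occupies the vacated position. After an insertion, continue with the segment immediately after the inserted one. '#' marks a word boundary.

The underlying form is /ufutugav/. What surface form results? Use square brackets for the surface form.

[ufthaf]

A Final Vowel Lowering: no change — [ufutugav]
B Intervocalic Lenition: [ufutugav] → [ufutuhav]
C Syncope: [ufutuhav] → [ufthav]
D Word-Final Devoicing: [ufthav] → [ufthaf]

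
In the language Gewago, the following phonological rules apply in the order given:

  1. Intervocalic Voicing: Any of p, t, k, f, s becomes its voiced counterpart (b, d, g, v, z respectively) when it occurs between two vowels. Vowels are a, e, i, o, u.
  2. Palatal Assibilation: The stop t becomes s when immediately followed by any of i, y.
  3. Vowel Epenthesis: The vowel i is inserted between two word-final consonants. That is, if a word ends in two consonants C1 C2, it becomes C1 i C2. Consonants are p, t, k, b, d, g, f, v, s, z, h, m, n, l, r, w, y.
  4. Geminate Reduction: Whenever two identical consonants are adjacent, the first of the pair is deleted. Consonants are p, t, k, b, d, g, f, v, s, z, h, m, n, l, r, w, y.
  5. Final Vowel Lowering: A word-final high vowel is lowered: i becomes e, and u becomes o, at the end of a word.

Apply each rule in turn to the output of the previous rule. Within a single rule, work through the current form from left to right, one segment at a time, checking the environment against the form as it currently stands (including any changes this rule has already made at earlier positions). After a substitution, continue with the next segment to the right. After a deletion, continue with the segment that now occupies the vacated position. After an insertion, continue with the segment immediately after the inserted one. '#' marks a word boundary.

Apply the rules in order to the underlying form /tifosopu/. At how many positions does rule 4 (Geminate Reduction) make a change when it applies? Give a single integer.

0

1 Intervocalic Voicing: [tifosopu] → [tivozobu]
2 Palatal Assibilation: [tivozobu] → [sivozobu]
3 Vowel Epenthesis: no change — [sivozobu]
4 Geminate Reduction: no change — [sivozobu]
5 Final Vowel Lowering: [sivozobu] → [sivozobo]
Rule 4 changed 0 position(s).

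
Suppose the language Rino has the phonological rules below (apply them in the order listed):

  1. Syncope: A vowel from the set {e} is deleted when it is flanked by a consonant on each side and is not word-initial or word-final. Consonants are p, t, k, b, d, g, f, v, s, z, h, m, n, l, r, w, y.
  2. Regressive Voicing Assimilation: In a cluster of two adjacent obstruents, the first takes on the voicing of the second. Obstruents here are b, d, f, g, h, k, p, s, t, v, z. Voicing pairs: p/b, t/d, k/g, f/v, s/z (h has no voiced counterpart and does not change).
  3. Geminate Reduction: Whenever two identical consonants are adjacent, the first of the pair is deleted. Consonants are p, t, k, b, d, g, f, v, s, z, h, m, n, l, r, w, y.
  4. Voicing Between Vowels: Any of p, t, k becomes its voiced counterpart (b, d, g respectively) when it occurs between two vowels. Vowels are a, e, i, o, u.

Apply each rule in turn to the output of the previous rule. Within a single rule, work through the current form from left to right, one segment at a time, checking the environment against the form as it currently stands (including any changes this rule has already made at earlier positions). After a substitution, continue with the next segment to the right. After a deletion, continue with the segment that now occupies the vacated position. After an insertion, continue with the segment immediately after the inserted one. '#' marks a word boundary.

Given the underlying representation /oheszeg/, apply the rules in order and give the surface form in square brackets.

1 Syncope: [oheszeg] → [ohszg]
2 Regressive Voicing Assimilation: [ohszg] → [ohzzg]
3 Geminate Reduction: [ohzzg] → [ohzg]
4 Voicing Between Vowels: no change — [ohzg]

[ohzg]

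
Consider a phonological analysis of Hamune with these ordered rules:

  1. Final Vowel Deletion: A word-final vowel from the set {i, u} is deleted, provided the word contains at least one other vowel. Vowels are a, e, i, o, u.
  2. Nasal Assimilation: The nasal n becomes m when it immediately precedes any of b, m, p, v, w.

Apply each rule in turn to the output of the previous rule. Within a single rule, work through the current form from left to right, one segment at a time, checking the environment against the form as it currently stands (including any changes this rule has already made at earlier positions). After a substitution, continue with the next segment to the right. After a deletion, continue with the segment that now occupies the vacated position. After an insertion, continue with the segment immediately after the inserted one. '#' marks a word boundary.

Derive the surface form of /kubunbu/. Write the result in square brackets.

1 Final Vowel Deletion: [kubunbu] → [kubunb]
2 Nasal Assimilation: [kubunb] → [kubumb]

[kubumb]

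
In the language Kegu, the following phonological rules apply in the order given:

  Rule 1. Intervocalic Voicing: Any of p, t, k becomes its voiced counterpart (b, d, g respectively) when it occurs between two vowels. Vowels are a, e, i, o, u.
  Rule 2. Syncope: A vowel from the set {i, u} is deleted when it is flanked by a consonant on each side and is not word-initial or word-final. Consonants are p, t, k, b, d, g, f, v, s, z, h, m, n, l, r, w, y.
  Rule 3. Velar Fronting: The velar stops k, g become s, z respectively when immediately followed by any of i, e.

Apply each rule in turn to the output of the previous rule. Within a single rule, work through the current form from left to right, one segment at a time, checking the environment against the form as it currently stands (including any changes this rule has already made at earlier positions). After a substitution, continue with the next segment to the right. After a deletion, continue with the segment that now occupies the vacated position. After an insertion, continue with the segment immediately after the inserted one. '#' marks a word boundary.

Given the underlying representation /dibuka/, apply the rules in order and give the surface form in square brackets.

[dbga]

Rule 1 Intervocalic Voicing: [dibuka] → [dibuga]
Rule 2 Syncope: [dibuga] → [dbga]
Rule 3 Velar Fronting: no change — [dbga]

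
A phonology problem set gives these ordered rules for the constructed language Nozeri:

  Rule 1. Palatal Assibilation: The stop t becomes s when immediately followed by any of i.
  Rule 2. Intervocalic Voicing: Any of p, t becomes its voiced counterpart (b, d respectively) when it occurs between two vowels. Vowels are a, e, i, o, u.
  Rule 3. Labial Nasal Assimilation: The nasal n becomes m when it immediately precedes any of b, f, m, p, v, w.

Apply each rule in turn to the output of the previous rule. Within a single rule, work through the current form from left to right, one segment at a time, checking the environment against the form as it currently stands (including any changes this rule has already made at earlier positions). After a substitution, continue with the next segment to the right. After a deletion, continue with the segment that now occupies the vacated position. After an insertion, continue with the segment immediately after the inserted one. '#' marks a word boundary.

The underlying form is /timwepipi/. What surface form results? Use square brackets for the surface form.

[simwebibi]

Rule 1 Palatal Assibilation: [timwepipi] → [simwepipi]
Rule 2 Intervocalic Voicing: [simwepipi] → [simwebibi]
Rule 3 Labial Nasal Assimilation: no change — [simwebibi]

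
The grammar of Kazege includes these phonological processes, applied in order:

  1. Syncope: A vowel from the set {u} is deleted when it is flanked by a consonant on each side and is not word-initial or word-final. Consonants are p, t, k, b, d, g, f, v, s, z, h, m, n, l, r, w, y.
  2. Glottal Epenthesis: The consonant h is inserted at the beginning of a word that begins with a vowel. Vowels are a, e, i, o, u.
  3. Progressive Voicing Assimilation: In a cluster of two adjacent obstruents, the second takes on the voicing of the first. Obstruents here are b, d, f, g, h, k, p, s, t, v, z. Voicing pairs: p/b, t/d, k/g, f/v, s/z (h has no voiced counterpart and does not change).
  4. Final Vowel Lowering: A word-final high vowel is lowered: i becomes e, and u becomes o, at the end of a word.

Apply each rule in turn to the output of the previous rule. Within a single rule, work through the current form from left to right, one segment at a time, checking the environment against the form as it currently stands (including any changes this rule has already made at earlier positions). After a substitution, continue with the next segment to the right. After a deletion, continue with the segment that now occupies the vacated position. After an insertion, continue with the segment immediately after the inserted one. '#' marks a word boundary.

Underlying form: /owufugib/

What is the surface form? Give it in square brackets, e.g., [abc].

[howfkib]

1 Syncope: [owufugib] → [owfgib]
2 Glottal Epenthesis: [owfgib] → [howfgib]
3 Progressive Voicing Assimilation: [howfgib] → [howfkib]
4 Final Vowel Lowering: no change — [howfkib]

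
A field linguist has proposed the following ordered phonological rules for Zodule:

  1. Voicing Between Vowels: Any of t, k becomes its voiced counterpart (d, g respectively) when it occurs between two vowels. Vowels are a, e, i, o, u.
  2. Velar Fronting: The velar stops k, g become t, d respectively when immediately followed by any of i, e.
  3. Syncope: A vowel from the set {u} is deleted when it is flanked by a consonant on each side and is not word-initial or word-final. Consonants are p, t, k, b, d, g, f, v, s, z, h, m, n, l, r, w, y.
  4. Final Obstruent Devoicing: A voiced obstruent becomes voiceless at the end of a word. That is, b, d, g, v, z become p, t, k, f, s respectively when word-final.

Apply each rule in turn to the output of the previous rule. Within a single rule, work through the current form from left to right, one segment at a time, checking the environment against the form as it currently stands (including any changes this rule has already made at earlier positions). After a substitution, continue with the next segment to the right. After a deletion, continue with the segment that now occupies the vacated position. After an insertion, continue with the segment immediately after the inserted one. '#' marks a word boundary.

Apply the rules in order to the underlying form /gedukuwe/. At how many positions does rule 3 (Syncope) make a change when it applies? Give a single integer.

2

1 Voicing Between Vowels: [gedukuwe] → [geduguwe]
2 Velar Fronting: [geduguwe] → [deduguwe]
3 Syncope: [deduguwe] → [dedgwe]
4 Final Obstruent Devoicing: no change — [dedgwe]
Rule 3 changed 2 position(s).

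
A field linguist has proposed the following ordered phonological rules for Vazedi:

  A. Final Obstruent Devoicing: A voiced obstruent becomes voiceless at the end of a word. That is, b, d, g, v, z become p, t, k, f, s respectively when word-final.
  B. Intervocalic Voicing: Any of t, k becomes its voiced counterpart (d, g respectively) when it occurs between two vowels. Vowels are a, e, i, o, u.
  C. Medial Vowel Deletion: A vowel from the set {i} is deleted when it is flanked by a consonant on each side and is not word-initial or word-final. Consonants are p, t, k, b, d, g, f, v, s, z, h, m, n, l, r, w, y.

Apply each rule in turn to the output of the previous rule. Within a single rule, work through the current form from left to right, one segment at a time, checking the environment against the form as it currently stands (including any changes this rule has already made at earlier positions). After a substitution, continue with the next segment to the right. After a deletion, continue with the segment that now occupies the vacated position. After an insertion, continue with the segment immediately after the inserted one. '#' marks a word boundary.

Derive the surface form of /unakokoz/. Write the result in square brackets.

[unagogos]

A Final Obstruent Devoicing: [unakokoz] → [unakokos]
B Intervocalic Voicing: [unakokos] → [unagogos]
C Medial Vowel Deletion: no change — [unagogos]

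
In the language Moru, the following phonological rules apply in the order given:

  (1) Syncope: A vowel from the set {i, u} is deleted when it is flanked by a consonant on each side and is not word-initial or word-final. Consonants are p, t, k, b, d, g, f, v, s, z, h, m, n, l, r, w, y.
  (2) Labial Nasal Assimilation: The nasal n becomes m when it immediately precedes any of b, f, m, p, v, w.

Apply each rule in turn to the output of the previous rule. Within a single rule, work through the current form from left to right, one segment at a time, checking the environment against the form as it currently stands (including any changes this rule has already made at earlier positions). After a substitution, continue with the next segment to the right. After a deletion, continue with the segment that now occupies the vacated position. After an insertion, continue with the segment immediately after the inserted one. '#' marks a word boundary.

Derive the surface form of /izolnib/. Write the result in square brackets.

(1) Syncope: [izolnib] → [izolnb]
(2) Labial Nasal Assimilation: [izolnb] → [izolmb]

[izolmb]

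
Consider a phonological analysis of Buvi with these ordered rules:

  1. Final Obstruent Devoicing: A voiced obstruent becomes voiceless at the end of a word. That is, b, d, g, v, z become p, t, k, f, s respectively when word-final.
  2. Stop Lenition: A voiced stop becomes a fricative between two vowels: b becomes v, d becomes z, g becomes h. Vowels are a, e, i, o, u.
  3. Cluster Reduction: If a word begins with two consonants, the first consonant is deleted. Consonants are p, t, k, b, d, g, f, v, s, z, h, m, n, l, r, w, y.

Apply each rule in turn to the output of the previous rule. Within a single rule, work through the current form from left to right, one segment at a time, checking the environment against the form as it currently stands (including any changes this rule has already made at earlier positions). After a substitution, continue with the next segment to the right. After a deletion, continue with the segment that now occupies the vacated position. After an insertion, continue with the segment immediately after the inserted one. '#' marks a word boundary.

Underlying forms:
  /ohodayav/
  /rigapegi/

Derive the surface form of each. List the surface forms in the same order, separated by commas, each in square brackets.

/ohodayav/:
  1 Final Obstruent Devoicing: [ohodayav] → [ohodayaf]
  2 Stop Lenition: [ohodayaf] → [ohozayaf]
  3 Cluster Reduction: no change — [ohozayaf]
/rigapegi/:
  1 Final Obstruent Devoicing: no change — [rigapegi]
  2 Stop Lenition: [rigapegi] → [rihapehi]
  3 Cluster Reduction: no change — [rihapehi]

[ohozayaf], [rihapehi]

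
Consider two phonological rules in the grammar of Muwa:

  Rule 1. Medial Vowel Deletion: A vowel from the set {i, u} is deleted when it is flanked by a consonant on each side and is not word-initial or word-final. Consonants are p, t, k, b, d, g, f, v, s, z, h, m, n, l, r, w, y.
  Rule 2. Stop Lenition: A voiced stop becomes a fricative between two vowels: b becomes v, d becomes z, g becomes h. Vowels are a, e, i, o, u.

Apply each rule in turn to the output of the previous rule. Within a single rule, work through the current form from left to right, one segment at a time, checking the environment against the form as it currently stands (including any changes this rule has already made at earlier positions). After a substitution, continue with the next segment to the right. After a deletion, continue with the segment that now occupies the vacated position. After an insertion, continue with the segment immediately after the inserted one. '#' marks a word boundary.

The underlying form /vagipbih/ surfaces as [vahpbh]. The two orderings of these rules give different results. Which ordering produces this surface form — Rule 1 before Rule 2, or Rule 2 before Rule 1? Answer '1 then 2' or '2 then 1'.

Order 1 then 2:
  1 Medial Vowel Deletion: [vagipbih] → [vagpbh]
  2 Stop Lenition: no change — [vagpbh]
  result: [vagpbh]
Order 2 then 1:
  2 Stop Lenition: [vagipbih] → [vahipbih]
  1 Medial Vowel Deletion: [vahipbih] → [vahpbh]
  result: [vahpbh]

2 then 1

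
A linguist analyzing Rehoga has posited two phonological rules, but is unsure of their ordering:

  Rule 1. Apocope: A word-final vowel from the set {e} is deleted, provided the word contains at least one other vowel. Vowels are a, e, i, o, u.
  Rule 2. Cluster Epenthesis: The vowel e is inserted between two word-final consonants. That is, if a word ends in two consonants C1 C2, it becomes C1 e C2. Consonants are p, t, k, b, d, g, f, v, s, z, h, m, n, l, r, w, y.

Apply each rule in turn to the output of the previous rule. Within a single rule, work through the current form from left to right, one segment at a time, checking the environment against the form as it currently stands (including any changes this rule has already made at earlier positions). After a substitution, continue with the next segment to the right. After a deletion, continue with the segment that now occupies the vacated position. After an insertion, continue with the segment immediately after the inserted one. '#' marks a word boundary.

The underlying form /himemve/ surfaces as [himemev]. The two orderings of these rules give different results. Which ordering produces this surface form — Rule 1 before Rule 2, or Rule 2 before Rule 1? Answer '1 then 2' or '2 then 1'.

1 then 2

Order 1 then 2:
  1 Apocope: [himemve] → [himemv]
  2 Cluster Epenthesis: [himemv] → [himemev]
  result: [himemev]
Order 2 then 1:
  2 Cluster Epenthesis: no change — [himemve]
  1 Apocope: [himemve] → [himemv]
  result: [himemv]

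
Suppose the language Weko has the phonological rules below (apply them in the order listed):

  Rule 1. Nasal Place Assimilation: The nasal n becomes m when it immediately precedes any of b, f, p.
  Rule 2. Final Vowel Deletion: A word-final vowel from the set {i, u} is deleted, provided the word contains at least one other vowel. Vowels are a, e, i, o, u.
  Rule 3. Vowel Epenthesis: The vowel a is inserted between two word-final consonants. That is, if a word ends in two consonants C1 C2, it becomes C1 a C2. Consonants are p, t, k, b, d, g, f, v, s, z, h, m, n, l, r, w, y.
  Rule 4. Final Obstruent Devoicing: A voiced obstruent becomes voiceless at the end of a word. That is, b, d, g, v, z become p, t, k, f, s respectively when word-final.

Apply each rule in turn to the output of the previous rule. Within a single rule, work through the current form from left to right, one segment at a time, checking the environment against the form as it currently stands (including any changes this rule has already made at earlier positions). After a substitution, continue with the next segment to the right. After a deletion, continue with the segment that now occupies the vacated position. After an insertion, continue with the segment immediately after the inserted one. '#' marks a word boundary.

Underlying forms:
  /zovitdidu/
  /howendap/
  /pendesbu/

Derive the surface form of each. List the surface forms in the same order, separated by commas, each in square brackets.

[zovitdit], [howendap], [pendesap]

/zovitdidu/:
  Rule 1 Nasal Place Assimilation: no change — [zovitdidu]
  Rule 2 Final Vowel Deletion: [zovitdidu] → [zovitdid]
  Rule 3 Vowel Epenthesis: no change — [zovitdid]
  Rule 4 Final Obstruent Devoicing: [zovitdid] → [zovitdit]
/howendap/:
  Rule 1 Nasal Place Assimilation: no change — [howendap]
  Rule 2 Final Vowel Deletion: no change — [howendap]
  Rule 3 Vowel Epenthesis: no change — [howendap]
  Rule 4 Final Obstruent Devoicing: no change — [howendap]
/pendesbu/:
  Rule 1 Nasal Place Assimilation: no change — [pendesbu]
  Rule 2 Final Vowel Deletion: [pendesbu] → [pendesb]
  Rule 3 Vowel Epenthesis: [pendesb] → [pendesab]
  Rule 4 Final Obstruent Devoicing: [pendesab] → [pendesap]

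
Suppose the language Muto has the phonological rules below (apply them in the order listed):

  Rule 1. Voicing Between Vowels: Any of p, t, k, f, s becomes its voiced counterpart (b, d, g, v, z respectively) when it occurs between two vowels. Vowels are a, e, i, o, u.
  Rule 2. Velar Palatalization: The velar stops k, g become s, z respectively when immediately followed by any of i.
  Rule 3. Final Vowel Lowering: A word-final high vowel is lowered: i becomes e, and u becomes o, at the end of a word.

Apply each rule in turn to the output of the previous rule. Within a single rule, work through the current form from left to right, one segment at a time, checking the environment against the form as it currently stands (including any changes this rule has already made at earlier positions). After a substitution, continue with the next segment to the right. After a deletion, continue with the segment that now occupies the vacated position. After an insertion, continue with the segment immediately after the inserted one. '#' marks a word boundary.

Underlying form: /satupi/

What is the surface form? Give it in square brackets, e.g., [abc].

[sadube]

Rule 1 Voicing Between Vowels: [satupi] → [sadubi]
Rule 2 Velar Palatalization: no change — [sadubi]
Rule 3 Final Vowel Lowering: [sadubi] → [sadube]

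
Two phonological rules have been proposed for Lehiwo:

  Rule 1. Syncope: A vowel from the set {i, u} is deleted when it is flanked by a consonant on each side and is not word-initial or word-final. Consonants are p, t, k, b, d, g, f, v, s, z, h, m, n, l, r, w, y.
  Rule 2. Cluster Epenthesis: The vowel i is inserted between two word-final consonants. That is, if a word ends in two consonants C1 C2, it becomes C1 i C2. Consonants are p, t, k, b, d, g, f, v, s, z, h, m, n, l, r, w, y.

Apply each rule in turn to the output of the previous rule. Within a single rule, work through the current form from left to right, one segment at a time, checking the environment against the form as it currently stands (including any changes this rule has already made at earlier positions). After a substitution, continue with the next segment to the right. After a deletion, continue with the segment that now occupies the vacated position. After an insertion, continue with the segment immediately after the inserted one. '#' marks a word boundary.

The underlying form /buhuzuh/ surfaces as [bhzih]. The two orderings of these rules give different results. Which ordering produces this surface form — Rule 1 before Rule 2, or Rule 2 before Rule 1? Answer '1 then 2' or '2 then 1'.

1 then 2

Order 1 then 2:
  1 Syncope: [buhuzuh] → [bhzh]
  2 Cluster Epenthesis: [bhzh] → [bhzih]
  result: [bhzih]
Order 2 then 1:
  2 Cluster Epenthesis: no change — [buhuzuh]
  1 Syncope: [buhuzuh] → [bhzh]
  result: [bhzh]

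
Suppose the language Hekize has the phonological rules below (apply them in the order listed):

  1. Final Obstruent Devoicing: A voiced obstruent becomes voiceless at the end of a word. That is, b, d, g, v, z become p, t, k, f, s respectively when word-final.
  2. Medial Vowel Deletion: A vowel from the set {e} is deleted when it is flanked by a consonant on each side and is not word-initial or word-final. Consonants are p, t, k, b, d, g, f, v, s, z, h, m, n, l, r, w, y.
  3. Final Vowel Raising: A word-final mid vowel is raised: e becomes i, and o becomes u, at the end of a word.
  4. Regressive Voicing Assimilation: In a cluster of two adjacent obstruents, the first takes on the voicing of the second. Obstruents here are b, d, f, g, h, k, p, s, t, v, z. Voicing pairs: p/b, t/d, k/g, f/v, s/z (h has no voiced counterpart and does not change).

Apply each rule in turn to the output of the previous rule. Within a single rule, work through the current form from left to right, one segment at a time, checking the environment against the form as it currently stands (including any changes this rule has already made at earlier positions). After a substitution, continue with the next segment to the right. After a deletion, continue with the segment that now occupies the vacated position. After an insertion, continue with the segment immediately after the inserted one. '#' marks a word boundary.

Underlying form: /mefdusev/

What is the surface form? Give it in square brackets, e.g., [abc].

1 Final Obstruent Devoicing: [mefdusev] → [mefdusef]
2 Medial Vowel Deletion: [mefdusef] → [mfdusf]
3 Final Vowel Raising: no change — [mfdusf]
4 Regressive Voicing Assimilation: [mfdusf] → [mvdusf]

[mvdusf]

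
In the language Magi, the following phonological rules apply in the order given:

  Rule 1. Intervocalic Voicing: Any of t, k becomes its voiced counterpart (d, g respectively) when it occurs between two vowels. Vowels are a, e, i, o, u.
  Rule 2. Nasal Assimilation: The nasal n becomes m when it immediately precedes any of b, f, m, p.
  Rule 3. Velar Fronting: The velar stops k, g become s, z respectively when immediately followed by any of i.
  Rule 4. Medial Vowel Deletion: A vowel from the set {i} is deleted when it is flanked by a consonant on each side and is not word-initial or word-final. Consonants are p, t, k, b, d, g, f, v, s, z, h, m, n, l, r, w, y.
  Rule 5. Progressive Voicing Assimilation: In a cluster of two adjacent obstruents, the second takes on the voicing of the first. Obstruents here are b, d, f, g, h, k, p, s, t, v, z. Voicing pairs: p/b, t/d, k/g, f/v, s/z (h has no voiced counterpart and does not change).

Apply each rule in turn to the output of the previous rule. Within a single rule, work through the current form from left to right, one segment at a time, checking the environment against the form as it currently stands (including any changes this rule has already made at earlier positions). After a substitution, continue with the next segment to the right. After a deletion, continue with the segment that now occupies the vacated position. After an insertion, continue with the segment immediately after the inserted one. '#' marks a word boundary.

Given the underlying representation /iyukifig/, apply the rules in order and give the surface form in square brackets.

[iyuzvg]

Rule 1 Intervocalic Voicing: [iyukifig] → [iyugifig]
Rule 2 Nasal Assimilation: no change — [iyugifig]
Rule 3 Velar Fronting: [iyugifig] → [iyuzifig]
Rule 4 Medial Vowel Deletion: [iyuzifig] → [iyuzfg]
Rule 5 Progressive Voicing Assimilation: [iyuzfg] → [iyuzvg]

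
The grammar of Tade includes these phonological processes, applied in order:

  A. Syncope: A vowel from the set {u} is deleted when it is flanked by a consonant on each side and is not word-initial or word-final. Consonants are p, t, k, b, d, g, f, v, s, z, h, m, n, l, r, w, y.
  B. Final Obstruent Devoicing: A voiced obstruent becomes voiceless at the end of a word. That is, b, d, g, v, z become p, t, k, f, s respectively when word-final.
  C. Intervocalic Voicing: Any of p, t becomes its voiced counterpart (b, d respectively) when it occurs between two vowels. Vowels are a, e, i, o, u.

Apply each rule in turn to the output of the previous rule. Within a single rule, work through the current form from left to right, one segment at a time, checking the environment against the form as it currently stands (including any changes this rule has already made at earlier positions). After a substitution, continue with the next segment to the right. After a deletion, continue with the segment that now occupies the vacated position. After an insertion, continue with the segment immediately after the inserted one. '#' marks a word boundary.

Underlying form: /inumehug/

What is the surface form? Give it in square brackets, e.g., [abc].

[inmehk]

A Syncope: [inumehug] → [inmehg]
B Final Obstruent Devoicing: [inmehg] → [inmehk]
C Intervocalic Voicing: no change — [inmehk]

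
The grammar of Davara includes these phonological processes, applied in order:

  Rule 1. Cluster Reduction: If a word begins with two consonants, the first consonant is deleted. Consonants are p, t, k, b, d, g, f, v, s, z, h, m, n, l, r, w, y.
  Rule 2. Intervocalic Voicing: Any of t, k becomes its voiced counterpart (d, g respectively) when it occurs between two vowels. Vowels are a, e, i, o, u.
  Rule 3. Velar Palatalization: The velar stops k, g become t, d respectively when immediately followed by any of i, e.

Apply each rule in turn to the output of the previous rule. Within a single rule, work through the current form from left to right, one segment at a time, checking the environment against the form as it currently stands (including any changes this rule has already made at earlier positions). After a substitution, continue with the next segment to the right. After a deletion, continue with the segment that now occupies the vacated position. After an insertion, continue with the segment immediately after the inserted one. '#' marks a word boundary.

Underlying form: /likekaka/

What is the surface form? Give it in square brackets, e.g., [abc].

Rule 1 Cluster Reduction: no change — [likekaka]
Rule 2 Intervocalic Voicing: [likekaka] → [ligegaga]
Rule 3 Velar Palatalization: [ligegaga] → [lidegaga]

[lidegaga]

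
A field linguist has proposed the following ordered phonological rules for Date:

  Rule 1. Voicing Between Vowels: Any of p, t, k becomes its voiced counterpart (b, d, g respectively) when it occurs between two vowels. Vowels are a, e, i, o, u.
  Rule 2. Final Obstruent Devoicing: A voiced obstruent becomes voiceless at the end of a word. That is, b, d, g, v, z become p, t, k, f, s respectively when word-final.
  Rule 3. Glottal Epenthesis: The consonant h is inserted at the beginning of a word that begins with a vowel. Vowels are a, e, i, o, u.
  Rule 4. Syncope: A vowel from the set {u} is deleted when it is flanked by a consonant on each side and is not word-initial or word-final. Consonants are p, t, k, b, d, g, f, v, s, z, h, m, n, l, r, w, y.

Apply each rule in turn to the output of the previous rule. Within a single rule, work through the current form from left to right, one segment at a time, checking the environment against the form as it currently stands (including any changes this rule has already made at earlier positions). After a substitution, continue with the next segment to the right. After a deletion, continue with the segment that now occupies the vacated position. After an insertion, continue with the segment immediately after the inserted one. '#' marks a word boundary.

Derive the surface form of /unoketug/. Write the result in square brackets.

[hnogedk]

Rule 1 Voicing Between Vowels: [unoketug] → [unogedug]
Rule 2 Final Obstruent Devoicing: [unogedug] → [unogeduk]
Rule 3 Glottal Epenthesis: [unogeduk] → [hunogeduk]
Rule 4 Syncope: [hunogeduk] → [hnogedk]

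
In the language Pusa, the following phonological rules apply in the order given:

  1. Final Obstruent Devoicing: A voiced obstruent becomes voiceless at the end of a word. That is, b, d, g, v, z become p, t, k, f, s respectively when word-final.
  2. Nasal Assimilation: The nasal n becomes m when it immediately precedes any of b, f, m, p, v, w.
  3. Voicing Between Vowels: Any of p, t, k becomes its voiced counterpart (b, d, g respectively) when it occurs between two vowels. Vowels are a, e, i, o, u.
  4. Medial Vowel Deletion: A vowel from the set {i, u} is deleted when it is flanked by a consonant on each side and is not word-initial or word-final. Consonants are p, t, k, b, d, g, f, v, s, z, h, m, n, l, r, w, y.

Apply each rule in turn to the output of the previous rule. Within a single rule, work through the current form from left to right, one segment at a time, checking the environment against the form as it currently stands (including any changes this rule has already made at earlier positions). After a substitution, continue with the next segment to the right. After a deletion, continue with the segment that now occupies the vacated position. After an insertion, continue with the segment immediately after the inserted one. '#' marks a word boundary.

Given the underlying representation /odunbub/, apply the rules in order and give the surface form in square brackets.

[odmbp]

1 Final Obstruent Devoicing: [odunbub] → [odunbup]
2 Nasal Assimilation: [odunbup] → [odumbup]
3 Voicing Between Vowels: no change — [odumbup]
4 Medial Vowel Deletion: [odumbup] → [odmbp]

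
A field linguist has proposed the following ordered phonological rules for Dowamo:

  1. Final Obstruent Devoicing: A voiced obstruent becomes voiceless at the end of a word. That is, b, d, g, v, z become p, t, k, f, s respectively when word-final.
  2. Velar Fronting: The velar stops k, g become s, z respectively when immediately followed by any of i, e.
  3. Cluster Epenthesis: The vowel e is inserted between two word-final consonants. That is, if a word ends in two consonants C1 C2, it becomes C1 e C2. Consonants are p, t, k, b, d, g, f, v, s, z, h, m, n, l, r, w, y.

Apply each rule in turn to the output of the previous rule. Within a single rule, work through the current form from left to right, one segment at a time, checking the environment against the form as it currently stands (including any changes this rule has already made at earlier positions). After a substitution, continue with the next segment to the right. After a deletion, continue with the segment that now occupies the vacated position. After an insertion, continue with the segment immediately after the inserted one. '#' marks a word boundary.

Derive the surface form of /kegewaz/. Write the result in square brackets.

1 Final Obstruent Devoicing: [kegewaz] → [kegewas]
2 Velar Fronting: [kegewas] → [sezewas]
3 Cluster Epenthesis: no change — [sezewas]

[sezewas]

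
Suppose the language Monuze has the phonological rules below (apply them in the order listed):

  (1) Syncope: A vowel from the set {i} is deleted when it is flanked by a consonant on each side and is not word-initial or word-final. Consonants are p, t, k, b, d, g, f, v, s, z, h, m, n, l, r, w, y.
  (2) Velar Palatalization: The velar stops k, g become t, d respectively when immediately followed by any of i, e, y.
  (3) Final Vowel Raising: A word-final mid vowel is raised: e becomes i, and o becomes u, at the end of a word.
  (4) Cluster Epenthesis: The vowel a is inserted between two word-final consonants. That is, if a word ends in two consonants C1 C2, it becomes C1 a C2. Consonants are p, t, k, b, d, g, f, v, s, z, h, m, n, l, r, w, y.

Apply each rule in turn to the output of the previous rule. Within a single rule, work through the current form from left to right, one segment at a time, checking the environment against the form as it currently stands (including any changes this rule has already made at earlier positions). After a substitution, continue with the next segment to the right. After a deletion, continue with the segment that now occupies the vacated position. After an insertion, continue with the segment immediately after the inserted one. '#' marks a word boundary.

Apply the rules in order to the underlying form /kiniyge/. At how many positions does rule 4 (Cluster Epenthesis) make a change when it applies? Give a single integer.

0

(1) Syncope: [kiniyge] → [knyge]
(2) Velar Palatalization: [knyge] → [knyde]
(3) Final Vowel Raising: [knyde] → [knydi]
(4) Cluster Epenthesis: no change — [knydi]
Rule 4 changed 0 position(s).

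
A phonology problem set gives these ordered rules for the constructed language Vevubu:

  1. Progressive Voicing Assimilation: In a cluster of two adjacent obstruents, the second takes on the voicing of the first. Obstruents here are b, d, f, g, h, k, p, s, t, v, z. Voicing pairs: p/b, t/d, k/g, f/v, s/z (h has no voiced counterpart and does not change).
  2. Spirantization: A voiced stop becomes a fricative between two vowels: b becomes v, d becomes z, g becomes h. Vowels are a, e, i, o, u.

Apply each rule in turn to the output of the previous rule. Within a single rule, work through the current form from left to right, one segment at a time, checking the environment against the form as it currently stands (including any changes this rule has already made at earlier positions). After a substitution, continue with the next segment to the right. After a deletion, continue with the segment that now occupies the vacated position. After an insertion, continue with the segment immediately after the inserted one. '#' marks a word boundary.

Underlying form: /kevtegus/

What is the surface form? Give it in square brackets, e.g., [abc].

[kevdehus]

1 Progressive Voicing Assimilation: [kevtegus] → [kevdegus]
2 Spirantization: [kevdegus] → [kevdehus]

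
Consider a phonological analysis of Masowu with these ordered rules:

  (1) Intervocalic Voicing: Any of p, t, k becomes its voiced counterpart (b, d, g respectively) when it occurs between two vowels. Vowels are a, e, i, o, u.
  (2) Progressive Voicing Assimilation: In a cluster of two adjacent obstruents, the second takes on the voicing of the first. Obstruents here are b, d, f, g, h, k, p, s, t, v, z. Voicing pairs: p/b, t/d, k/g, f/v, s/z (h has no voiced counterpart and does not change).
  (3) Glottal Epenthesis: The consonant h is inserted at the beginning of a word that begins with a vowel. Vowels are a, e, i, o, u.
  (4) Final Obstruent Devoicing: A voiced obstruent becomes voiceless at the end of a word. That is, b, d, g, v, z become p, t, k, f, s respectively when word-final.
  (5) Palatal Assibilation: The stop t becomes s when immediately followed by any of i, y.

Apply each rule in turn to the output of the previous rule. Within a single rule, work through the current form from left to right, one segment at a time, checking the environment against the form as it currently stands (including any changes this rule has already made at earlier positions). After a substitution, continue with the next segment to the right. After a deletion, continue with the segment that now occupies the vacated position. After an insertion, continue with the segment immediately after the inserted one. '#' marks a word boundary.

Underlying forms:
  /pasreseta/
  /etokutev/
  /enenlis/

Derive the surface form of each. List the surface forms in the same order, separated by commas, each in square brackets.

/pasreseta/:
  (1) Intervocalic Voicing: [pasreseta] → [pasreseda]
  (2) Progressive Voicing Assimilation: no change — [pasreseda]
  (3) Glottal Epenthesis: no change — [pasreseda]
  (4) Final Obstruent Devoicing: no change — [pasreseda]
  (5) Palatal Assibilation: no change — [pasreseda]
/etokutev/:
  (1) Intervocalic Voicing: [etokutev] → [edogudev]
  (2) Progressive Voicing Assimilation: no change — [edogudev]
  (3) Glottal Epenthesis: [edogudev] → [hedogudev]
  (4) Final Obstruent Devoicing: [hedogudev] → [hedogudef]
  (5) Palatal Assibilation: no change — [hedogudef]
/enenlis/:
  (1) Intervocalic Voicing: no change — [enenlis]
  (2) Progressive Voicing Assimilation: no change — [enenlis]
  (3) Glottal Epenthesis: [enenlis] → [henenlis]
  (4) Final Obstruent Devoicing: no change — [henenlis]
  (5) Palatal Assibilation: no change — [henenlis]

[pasreseda], [hedogudef], [henenlis]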